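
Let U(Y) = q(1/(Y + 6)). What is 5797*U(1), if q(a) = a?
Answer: 5797/7 ≈ 828.14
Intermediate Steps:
U(Y) = 1/(6 + Y) (U(Y) = 1/(Y + 6) = 1/(6 + Y))
5797*U(1) = 5797/(6 + 1) = 5797/7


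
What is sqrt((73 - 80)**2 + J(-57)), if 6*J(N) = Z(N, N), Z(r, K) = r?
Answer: sqrt(158)/2 ≈ 6.2849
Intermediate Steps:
J(N) = N/6
sqrt((73 - 80)**2 + J(-57)) = sqrt((73 - 80)**2 + (1/6)*(-57)) = sqrt((-7)**2 - 19/2) = sqrt(49 - 19/2) = sqrt(79/2) = sqrt(158)/2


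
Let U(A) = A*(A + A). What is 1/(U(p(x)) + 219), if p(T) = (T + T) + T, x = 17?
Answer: 1/5421 ≈ 0.00018447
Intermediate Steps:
p(T) = 3*T (p(T) = 2*T + T = 3*T)
U(A) = 2*A**2 (U(A) = A*(2*A) = 2*A**2)
1/(U(p(x)) + 219) = 1/(2*(3*17)**2 + 219) = 1/(2*51**2 + 219) = 1/(2*2601 + 219) = 1/(5202 + 219) = 1/5421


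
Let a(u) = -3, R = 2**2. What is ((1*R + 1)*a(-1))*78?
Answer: -1170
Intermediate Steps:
R = 4
((1*R + 1)*a(-1))*78 = ((1*4 + 1)*(-3))*78 = ((4 + 1)*(-3))*78 = (5*(-3))*78 = -15*78 = -1170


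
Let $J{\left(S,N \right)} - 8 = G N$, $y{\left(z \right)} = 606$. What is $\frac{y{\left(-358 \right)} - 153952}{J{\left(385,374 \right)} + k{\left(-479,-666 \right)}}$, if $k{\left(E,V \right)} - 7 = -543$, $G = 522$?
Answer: $- \frac{76673}{97350} \approx -0.7876$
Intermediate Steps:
$k{\left(E,V \right)} = -536$ ($k{\left(E,V \right)} = 7 - 543 = -536$)
$J{\left(S,N \right)} = 8 + 522 N$
$\frac{y{\left(-358 \right)} - 153952}{J{\left(385,374 \right)} + k{\left(-479,-666 \right)}} = \frac{606 - 153952}{\left(8 + 522 \cdot 374\right) - 536} = - \frac{153346}{\left(8 + 195228\right) - 536} = - \frac{153346}{195236 - 536} = - \frac{153346}{194700} = \left(-153346\right) \frac{1}{194700} = - \frac{76673}{97350}$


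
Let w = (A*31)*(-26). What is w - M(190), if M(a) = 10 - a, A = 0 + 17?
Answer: -13522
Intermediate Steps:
A = 17
w = -13702 (w = (17*31)*(-26) = 527*(-26) = -13702)
w - M(190) = -13702 - (10 - 1*190) = -13702 - (10 - 190) = -13702 - 1*(-180) = -13702 + 180 = -13522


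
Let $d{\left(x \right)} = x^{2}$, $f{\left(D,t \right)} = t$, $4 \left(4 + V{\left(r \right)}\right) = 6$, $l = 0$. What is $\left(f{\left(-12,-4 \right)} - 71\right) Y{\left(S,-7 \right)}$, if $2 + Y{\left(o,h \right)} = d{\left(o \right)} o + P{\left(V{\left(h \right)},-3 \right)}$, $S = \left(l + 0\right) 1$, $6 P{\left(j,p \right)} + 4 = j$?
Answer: $\frac{925}{4} \approx 231.25$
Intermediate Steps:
$V{\left(r \right)} = - \frac{5}{2}$ ($V{\left(r \right)} = -4 + \frac{1}{4} \cdot 6 = -4 + \frac{3}{2} = - \frac{5}{2}$)
$P{\left(j,p \right)} = - \frac{2}{3} + \frac{j}{6}$
$S = 0$ ($S = \left(0 + 0\right) 1 = 0 \cdot 1 = 0$)
$Y{\left(o,h \right)} = - \frac{37}{12} + o^{3}$ ($Y{\left(o,h \right)} = -2 + \left(o^{2} o + \left(- \frac{2}{3} + \frac{1}{6} \left(- \frac{5}{2}\right)\right)\right) = -2 + \left(o^{3} - \frac{13}{12}\right) = -2 + \left(- \frac{13}{12} + o^{3}\right) = - \frac{37}{12} + o^{3}$)
$\left(f{\left(-12,-4 \right)} - 71\right) Y{\left(S,-7 \right)} = \left(-4 - 71\right) \left(- \frac{37}{12} + 0^{3}\right) = - 75 \left(- \frac{37}{12} + 0\right) = \left(-75\right) \left(- \frac{37}{12}\right) = \frac{925}{4}$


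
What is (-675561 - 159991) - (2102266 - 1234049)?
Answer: -1703769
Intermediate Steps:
(-675561 - 159991) - (2102266 - 1234049) = -835552 - 1*868217 = -835552 - 868217 = -1703769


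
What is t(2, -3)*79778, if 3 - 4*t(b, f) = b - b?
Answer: 119667/2 ≈ 59834.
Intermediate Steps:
t(b, f) = 3/4 (t(b, f) = 3/4 - (b - b)/4 = 3/4 - 1/4*0 = 3/4 + 0 = 3/4)
t(2, -3)*79778 = (3/4)*79778 = 119667/2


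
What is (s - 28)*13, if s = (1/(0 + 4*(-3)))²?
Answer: -52403/144 ≈ -363.91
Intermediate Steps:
s = 1/144 (s = (1/(0 - 12))² = (1/(-12))² = (-1/12)² = 1/144 ≈ 0.0069444)
(s - 28)*13 = (1/144 - 28)*13 = -4031/144*13 = -52403/144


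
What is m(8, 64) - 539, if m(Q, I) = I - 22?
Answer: -497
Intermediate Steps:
m(Q, I) = -22 + I
m(8, 64) - 539 = (-22 + 64) - 539 = 42 - 539 = -497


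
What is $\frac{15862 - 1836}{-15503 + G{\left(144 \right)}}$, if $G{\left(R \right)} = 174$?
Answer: $- \frac{14026}{15329} \approx -0.915$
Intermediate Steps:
$\frac{15862 - 1836}{-15503 + G{\left(144 \right)}} = \frac{15862 - 1836}{-15503 + 174} = \frac{14026}{-15329} = 14026 \left(- \frac{1}{15329}\right) = - \frac{14026}{15329}$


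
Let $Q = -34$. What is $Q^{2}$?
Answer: $1156$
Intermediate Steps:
$Q^{2} = \left(-34\right)^{2} = 1156$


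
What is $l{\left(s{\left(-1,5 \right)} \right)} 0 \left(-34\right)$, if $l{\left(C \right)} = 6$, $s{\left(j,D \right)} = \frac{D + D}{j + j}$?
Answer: $0$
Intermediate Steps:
$s{\left(j,D \right)} = \frac{D}{j}$ ($s{\left(j,D \right)} = \frac{2 D}{2 j} = 2 D \frac{1}{2 j} = \frac{D}{j}$)
$l{\left(s{\left(-1,5 \right)} \right)} 0 \left(-34\right) = 6 \cdot 0 \left(-34\right) = 0 \left(-34\right) = 0$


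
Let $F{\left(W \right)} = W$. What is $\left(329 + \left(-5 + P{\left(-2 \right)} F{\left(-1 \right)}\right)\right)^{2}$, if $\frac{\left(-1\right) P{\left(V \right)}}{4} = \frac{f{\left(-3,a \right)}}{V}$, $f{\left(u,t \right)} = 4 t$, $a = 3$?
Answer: $90000$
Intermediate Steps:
$P{\left(V \right)} = - \frac{48}{V}$ ($P{\left(V \right)} = - 4 \frac{4 \cdot 3}{V} = - 4 \frac{12}{V} = - \frac{48}{V}$)
$\left(329 + \left(-5 + P{\left(-2 \right)} F{\left(-1 \right)}\right)\right)^{2} = \left(329 + \left(-5 + - \frac{48}{-2} \left(-1\right)\right)\right)^{2} = \left(329 + \left(-5 + \left(-48\right) \left(- \frac{1}{2}\right) \left(-1\right)\right)\right)^{2} = \left(329 + \left(-5 + 24 \left(-1\right)\right)\right)^{2} = \left(329 - 29\right)^{2} = 300^{2} = 90000$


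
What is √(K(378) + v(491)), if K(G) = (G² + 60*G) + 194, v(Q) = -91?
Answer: √165667 ≈ 407.02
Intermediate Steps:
K(G) = 194 + G² + 60*G
√(K(378) + v(491)) = √((194 + 378² + 60*378) - 91) = √((194 + 142884 + 22680) - 91) = √(165758 - 91) = √165667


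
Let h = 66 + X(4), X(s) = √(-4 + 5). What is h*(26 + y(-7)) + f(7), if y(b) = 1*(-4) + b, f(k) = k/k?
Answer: 1006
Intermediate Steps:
f(k) = 1
X(s) = 1 (X(s) = √1 = 1)
y(b) = -4 + b
h = 67 (h = 66 + 1 = 67)
h*(26 + y(-7)) + f(7) = 67*(26 + (-4 - 7)) + 1 = 67*(26 - 11) + 1 = 67*15 + 1 = 1005 + 1 = 1006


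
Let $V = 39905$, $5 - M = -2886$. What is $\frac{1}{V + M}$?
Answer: $\frac{1}{42796} \approx 2.3367 \cdot 10^{-5}$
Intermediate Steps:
$M = 2891$ ($M = 5 - -2886 = 5 + 2886 = 2891$)
$\frac{1}{V + M} = \frac{1}{39905 + 2891} = \frac{1}{42796}$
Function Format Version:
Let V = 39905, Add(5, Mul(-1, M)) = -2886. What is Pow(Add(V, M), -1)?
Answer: Rational(1, 42796) ≈ 2.3367e-5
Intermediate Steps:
M = 2891 (M = Add(5, Mul(-1, -2886)) = Add(5, 2886) = 2891)
Pow(Add(V, M), -1) = Pow(Add(39905, 2891), -1) = Pow(42796, -1) = Rational(1, 42796)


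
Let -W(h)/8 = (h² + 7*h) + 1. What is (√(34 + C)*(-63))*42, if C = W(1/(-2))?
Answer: -5292*√13 ≈ -19081.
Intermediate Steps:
W(h) = -8 - 56*h - 8*h² (W(h) = -8*((h² + 7*h) + 1) = -8*(1 + h² + 7*h) = -8 - 56*h - 8*h²)
C = 18 (C = -8 - 56/(-2) - 8*(1/(-2))² = -8 - 56*(-½) - 8*(-½)² = -8 + 28 - 8*¼ = -8 + 28 - 2 = 18)
(√(34 + C)*(-63))*42 = (√(34 + 18)*(-63))*42 = (√52*(-63))*42 = ((2*√13)*(-63))*42 = -126*√13*42 = -5292*√13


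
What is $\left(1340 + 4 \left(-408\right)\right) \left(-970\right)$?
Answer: $283240$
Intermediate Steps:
$\left(1340 + 4 \left(-408\right)\right) \left(-970\right) = \left(1340 - 1632\right) \left(-970\right) = \left(-292\right) \left(-970\right) = 283240$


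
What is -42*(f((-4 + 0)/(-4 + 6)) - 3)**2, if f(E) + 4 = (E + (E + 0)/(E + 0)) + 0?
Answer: -2688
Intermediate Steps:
f(E) = -3 + E (f(E) = -4 + ((E + (E + 0)/(E + 0)) + 0) = -4 + ((E + E/E) + 0) = -4 + ((E + 1) + 0) = -4 + ((1 + E) + 0) = -4 + (1 + E) = -3 + E)
-42*(f((-4 + 0)/(-4 + 6)) - 3)**2 = -42*((-3 + (-4 + 0)/(-4 + 6)) - 3)**2 = -42*((-3 - 4/2) - 3)**2 = -42*((-3 - 4*1/2) - 3)**2 = -42*((-3 - 2) - 3)**2 = -42*(-5 - 3)**2 = -42*(-8)**2 = -42*64 = -2688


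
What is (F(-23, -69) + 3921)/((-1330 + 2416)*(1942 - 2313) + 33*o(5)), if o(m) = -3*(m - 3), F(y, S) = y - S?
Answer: -3967/403104 ≈ -0.0098411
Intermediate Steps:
o(m) = 9 - 3*m (o(m) = -3*(-3 + m) = 9 - 3*m)
(F(-23, -69) + 3921)/((-1330 + 2416)*(1942 - 2313) + 33*o(5)) = ((-23 - 1*(-69)) + 3921)/((-1330 + 2416)*(1942 - 2313) + 33*(9 - 3*5)) = ((-23 + 69) + 3921)/(1086*(-371) + 33*(9 - 15)) = (46 + 3921)/(-402906 + 33*(-6)) = 3967/(-402906 - 198) = 3967/(-403104) = 3967*(-1/403104) = -3967/403104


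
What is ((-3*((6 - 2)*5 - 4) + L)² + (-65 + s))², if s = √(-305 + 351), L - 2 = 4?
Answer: (1699 + √46)² ≈ 2.9097e+6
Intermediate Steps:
L = 6 (L = 2 + 4 = 6)
s = √46 ≈ 6.7823
((-3*((6 - 2)*5 - 4) + L)² + (-65 + s))² = ((-3*((6 - 2)*5 - 4) + 6)² + (-65 + √46))² = ((-3*(4*5 - 4) + 6)² + (-65 + √46))² = ((-3*(20 - 4) + 6)² + (-65 + √46))² = ((-3*16 + 6)² + (-65 + √46))² = ((-48 + 6)² + (-65 + √46))² = ((-42)² + (-65 + √46))² = (1764 + (-65 + √46))² = (1699 + √46)²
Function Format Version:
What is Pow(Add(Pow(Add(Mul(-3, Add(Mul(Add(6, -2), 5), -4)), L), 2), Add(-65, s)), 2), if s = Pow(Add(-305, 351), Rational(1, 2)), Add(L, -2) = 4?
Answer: Pow(Add(1699, Pow(46, Rational(1, 2))), 2) ≈ 2.9097e+6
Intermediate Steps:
L = 6 (L = Add(2, 4) = 6)
s = Pow(46, Rational(1, 2)) ≈ 6.7823
Pow(Add(Pow(Add(Mul(-3, Add(Mul(Add(6, -2), 5), -4)), L), 2), Add(-65, s)), 2) = Pow(Add(Pow(Add(Mul(-3, Add(Mul(Add(6, -2), 5), -4)), 6), 2), Add(-65, Pow(46, Rational(1, 2)))), 2) = Pow(Add(Pow(Add(Mul(-3, Add(Mul(4, 5), -4)), 6), 2), Add(-65, Pow(46, Rational(1, 2)))), 2) = Pow(Add(Pow(Add(Mul(-3, Add(20, -4)), 6), 2), Add(-65, Pow(46, Rational(1, 2)))), 2) = Pow(Add(Pow(Add(Mul(-3, 16), 6), 2), Add(-65, Pow(46, Rational(1, 2)))), 2) = Pow(Add(Pow(Add(-48, 6), 2), Add(-65, Pow(46, Rational(1, 2)))), 2) = Pow(Add(Pow(-42, 2), Add(-65, Pow(46, Rational(1, 2)))), 2) = Pow(Add(1764, Add(-65, Pow(46, Rational(1, 2)))), 2) = Pow(Add(1699, Pow(46, Rational(1, 2))), 2)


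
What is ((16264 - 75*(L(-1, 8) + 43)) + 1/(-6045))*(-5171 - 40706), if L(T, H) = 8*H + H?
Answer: -162961293866/465 ≈ -3.5045e+8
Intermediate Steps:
L(T, H) = 9*H
((16264 - 75*(L(-1, 8) + 43)) + 1/(-6045))*(-5171 - 40706) = ((16264 - 75*(9*8 + 43)) + 1/(-6045))*(-5171 - 40706) = ((16264 - 75*(72 + 43)) - 1/6045)*(-45877) = ((16264 - 75*115) - 1/6045)*(-45877) = ((16264 - 8625) - 1/6045)*(-45877) = (7639 - 1/6045)*(-45877) = (46177754/6045)*(-45877) = -162961293866/465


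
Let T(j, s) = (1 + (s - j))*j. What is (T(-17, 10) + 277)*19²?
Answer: -71839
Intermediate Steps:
T(j, s) = j*(1 + s - j) (T(j, s) = (1 + s - j)*j = j*(1 + s - j))
(T(-17, 10) + 277)*19² = (-17*(1 + 10 - 1*(-17)) + 277)*19² = (-17*(1 + 10 + 17) + 277)*361 = (-17*28 + 277)*361 = (-476 + 277)*361 = -199*361 = -71839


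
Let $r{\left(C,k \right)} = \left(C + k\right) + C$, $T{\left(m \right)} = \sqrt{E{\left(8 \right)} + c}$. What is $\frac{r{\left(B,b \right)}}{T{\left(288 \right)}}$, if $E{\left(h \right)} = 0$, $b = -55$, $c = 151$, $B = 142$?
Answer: $\frac{229 \sqrt{151}}{151} \approx 18.636$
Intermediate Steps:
$T{\left(m \right)} = \sqrt{151}$ ($T{\left(m \right)} = \sqrt{0 + 151} = \sqrt{151}$)
$r{\left(C,k \right)} = k + 2 C$
$\frac{r{\left(B,b \right)}}{T{\left(288 \right)}} = \frac{-55 + 2 \cdot 142}{\sqrt{151}} = \left(-55 + 284\right) \frac{\sqrt{151}}{151} = 229 \frac{\sqrt{151}}{151} = \frac{229 \sqrt{151}}{151}$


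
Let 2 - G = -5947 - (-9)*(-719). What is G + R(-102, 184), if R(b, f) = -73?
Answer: 12347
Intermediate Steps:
G = 12420 (G = 2 - (-5947 - (-9)*(-719)) = 2 - (-5947 - 1*6471) = 2 - (-5947 - 6471) = 2 - 1*(-12418) = 2 + 12418 = 12420)
G + R(-102, 184) = 12420 - 73 = 12347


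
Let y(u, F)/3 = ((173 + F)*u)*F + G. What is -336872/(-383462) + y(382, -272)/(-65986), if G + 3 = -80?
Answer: -5905558334813/12651561766 ≈ -466.79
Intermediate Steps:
G = -83 (G = -3 - 80 = -83)
y(u, F) = -249 + 3*F*u*(173 + F) (y(u, F) = 3*(((173 + F)*u)*F - 83) = 3*((u*(173 + F))*F - 83) = 3*(F*u*(173 + F) - 83) = 3*(-83 + F*u*(173 + F)) = -249 + 3*F*u*(173 + F))
-336872/(-383462) + y(382, -272)/(-65986) = -336872/(-383462) + (-249 + 3*382*(-272)**2 + 519*(-272)*382)/(-65986) = -336872*(-1/383462) + (-249 + 3*382*73984 - 53926176)*(-1/65986) = 168436/191731 + (-249 + 84785664 - 53926176)*(-1/65986) = 168436/191731 + 30859239*(-1/65986) = 168436/191731 - 30859239/65986 = -5905558334813/12651561766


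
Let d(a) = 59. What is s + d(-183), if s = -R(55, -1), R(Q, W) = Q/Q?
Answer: 58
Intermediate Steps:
R(Q, W) = 1
s = -1 (s = -1*1 = -1)
s + d(-183) = -1 + 59 = 58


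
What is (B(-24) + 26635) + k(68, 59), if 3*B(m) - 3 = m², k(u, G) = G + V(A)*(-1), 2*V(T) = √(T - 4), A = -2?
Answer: 26887 - I*√6/2 ≈ 26887.0 - 1.2247*I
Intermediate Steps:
V(T) = √(-4 + T)/2 (V(T) = √(T - 4)/2 = √(-4 + T)/2)
k(u, G) = G - I*√6/2 (k(u, G) = G + (√(-4 - 2)/2)*(-1) = G + (√(-6)/2)*(-1) = G + ((I*√6)/2)*(-1) = G + (I*√6/2)*(-1) = G - I*√6/2)
B(m) = 1 + m²/3
(B(-24) + 26635) + k(68, 59) = ((1 + (⅓)*(-24)²) + 26635) + (59 - I*√6/2) = ((1 + (⅓)*576) + 26635) + (59 - I*√6/2) = ((1 + 192) + 26635) + (59 - I*√6/2) = (193 + 26635) + (59 - I*√6/2) = 26828 + (59 - I*√6/2) = 26887 - I*√6/2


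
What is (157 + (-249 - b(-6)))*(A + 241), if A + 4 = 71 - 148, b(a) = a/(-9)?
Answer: -44480/3 ≈ -14827.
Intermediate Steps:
b(a) = -a/9 (b(a) = a*(-⅑) = -a/9)
A = -81 (A = -4 + (71 - 148) = -4 - 77 = -81)
(157 + (-249 - b(-6)))*(A + 241) = (157 + (-249 - (-1)*(-6)/9))*(-81 + 241) = (157 + (-249 - 1*⅔))*160 = (157 + (-249 - ⅔))*160 = (157 - 749/3)*160 = -278/3*160 = -44480/3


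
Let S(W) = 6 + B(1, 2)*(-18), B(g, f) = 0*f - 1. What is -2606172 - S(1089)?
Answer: -2606196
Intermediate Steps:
B(g, f) = -1 (B(g, f) = 0 - 1 = -1)
S(W) = 24 (S(W) = 6 - 1*(-18) = 6 + 18 = 24)
-2606172 - S(1089) = -2606172 - 1*24 = -2606172 - 24 = -2606196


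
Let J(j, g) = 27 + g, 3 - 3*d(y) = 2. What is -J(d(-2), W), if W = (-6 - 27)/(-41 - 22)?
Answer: -578/21 ≈ -27.524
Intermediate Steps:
W = 11/21 (W = -33/(-63) = -33*(-1/63) = 11/21 ≈ 0.52381)
d(y) = ⅓ (d(y) = 1 - ⅓*2 = 1 - ⅔ = ⅓)
-J(d(-2), W) = -(27 + 11/21) = -1*578/21 = -578/21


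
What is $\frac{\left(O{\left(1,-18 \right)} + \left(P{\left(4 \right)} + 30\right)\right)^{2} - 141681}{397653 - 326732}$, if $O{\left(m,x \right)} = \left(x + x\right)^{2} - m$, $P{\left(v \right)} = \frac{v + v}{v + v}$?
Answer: $\frac{1616595}{70921} \approx 22.794$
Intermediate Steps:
$P{\left(v \right)} = 1$ ($P{\left(v \right)} = \frac{2 v}{2 v} = 2 v \frac{1}{2 v} = 1$)
$O{\left(m,x \right)} = - m + 4 x^{2}$ ($O{\left(m,x \right)} = \left(2 x\right)^{2} - m = 4 x^{2} - m = - m + 4 x^{2}$)
$\frac{\left(O{\left(1,-18 \right)} + \left(P{\left(4 \right)} + 30\right)\right)^{2} - 141681}{397653 - 326732} = \frac{\left(\left(\left(-1\right) 1 + 4 \left(-18\right)^{2}\right) + \left(1 + 30\right)\right)^{2} - 141681}{397653 - 326732} = \frac{\left(\left(-1 + 4 \cdot 324\right) + 31\right)^{2} - 141681}{70921} = \left(\left(\left(-1 + 1296\right) + 31\right)^{2} - 141681\right) \frac{1}{70921} = \left(\left(1295 + 31\right)^{2} - 141681\right) \frac{1}{70921} = \left(1326^{2} - 141681\right) \frac{1}{70921} = \left(1758276 - 141681\right) \frac{1}{70921} = 1616595 \cdot \frac{1}{70921} = \frac{1616595}{70921}$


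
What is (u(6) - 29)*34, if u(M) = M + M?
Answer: -578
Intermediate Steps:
u(M) = 2*M
(u(6) - 29)*34 = (2*6 - 29)*34 = (12 - 29)*34 = -17*34 = -578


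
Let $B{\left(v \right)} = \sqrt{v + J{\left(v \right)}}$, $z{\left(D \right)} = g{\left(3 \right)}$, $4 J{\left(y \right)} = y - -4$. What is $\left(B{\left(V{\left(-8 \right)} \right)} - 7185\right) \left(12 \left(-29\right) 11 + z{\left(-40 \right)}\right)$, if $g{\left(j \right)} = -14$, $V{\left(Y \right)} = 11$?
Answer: $27604770 - 1921 \sqrt{59} \approx 2.759 \cdot 10^{7}$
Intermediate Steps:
$J{\left(y \right)} = 1 + \frac{y}{4}$ ($J{\left(y \right)} = \frac{y - -4}{4} = \frac{y + 4}{4} = \frac{4 + y}{4} = 1 + \frac{y}{4}$)
$z{\left(D \right)} = -14$
$B{\left(v \right)} = \sqrt{1 + \frac{5 v}{4}}$ ($B{\left(v \right)} = \sqrt{v + \left(1 + \frac{v}{4}\right)} = \sqrt{1 + \frac{5 v}{4}}$)
$\left(B{\left(V{\left(-8 \right)} \right)} - 7185\right) \left(12 \left(-29\right) 11 + z{\left(-40 \right)}\right) = \left(\frac{\sqrt{4 + 5 \cdot 11}}{2} - 7185\right) \left(12 \left(-29\right) 11 - 14\right) = \left(\frac{\sqrt{4 + 55}}{2} - 7185\right) \left(\left(-348\right) 11 - 14\right) = \left(\frac{\sqrt{59}}{2} - 7185\right) \left(-3828 - 14\right) = \left(-7185 + \frac{\sqrt{59}}{2}\right) \left(-3842\right) = 27604770 - 1921 \sqrt{59}$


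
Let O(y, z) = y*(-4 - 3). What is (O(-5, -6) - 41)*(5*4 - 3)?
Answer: -102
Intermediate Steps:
O(y, z) = -7*y (O(y, z) = y*(-7) = -7*y)
(O(-5, -6) - 41)*(5*4 - 3) = (-7*(-5) - 41)*(5*4 - 3) = (35 - 41)*(20 - 3) = -6*17 = -102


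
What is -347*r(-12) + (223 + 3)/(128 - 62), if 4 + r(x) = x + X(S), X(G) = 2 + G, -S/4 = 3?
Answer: 297839/33 ≈ 9025.4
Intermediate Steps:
S = -12 (S = -4*3 = -12)
r(x) = -14 + x (r(x) = -4 + (x + (2 - 12)) = -4 + (x - 10) = -4 + (-10 + x) = -14 + x)
-347*r(-12) + (223 + 3)/(128 - 62) = -347*(-14 - 12) + (223 + 3)/(128 - 62) = -347*(-26) + 226/66 = 9022 + 226*(1/66) = 9022 + 113/33 = 297839/33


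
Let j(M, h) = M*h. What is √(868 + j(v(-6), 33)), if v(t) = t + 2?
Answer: 4*√46 ≈ 27.129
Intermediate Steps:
v(t) = 2 + t
√(868 + j(v(-6), 33)) = √(868 + (2 - 6)*33) = √(868 - 4*33) = √(868 - 132) = √736 = 4*√46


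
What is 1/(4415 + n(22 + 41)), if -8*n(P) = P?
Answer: 8/35257 ≈ 0.00022691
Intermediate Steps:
n(P) = -P/8
1/(4415 + n(22 + 41)) = 1/(4415 - (22 + 41)/8) = 1/(4415 - ⅛*63) = 1/(4415 - 63/8) = 1/(35257/8) = 8/35257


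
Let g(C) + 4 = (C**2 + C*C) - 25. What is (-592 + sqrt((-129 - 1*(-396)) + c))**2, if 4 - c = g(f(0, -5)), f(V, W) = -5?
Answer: 350714 - 5920*sqrt(10) ≈ 3.3199e+5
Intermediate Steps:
g(C) = -29 + 2*C**2 (g(C) = -4 + ((C**2 + C*C) - 25) = -4 + ((C**2 + C**2) - 25) = -4 + (2*C**2 - 25) = -4 + (-25 + 2*C**2) = -29 + 2*C**2)
c = -17 (c = 4 - (-29 + 2*(-5)**2) = 4 - (-29 + 2*25) = 4 - (-29 + 50) = 4 - 1*21 = 4 - 21 = -17)
(-592 + sqrt((-129 - 1*(-396)) + c))**2 = (-592 + sqrt((-129 - 1*(-396)) - 17))**2 = (-592 + sqrt((-129 + 396) - 17))**2 = (-592 + sqrt(267 - 17))**2 = (-592 + sqrt(250))**2 = (-592 + 5*sqrt(10))**2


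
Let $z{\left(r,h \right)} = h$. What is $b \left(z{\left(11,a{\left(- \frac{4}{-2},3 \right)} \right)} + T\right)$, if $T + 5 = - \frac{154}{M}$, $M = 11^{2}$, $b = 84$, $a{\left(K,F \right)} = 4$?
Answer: $- \frac{2100}{11} \approx -190.91$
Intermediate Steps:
$M = 121$
$T = - \frac{69}{11}$ ($T = -5 - \frac{154}{121} = -5 - \frac{14}{11} = - \frac{69}{11} \approx -6.2727$)
$b \left(z{\left(11,a{\left(- \frac{4}{-2},3 \right)} \right)} + T\right) = 84 \left(4 - \frac{69}{11}\right) = 84 \left(- \frac{25}{11}\right) = - \frac{2100}{11}$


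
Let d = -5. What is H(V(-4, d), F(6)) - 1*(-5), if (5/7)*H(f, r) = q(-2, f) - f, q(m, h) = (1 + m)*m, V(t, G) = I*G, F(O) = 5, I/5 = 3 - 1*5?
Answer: -311/5 ≈ -62.200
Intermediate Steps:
I = -10 (I = 5*(3 - 1*5) = 5*(3 - 5) = 5*(-2) = -10)
V(t, G) = -10*G
q(m, h) = m*(1 + m)
H(f, r) = 14/5 - 7*f/5 (H(f, r) = 7*(-2*(1 - 2) - f)/5 = 7*(-2*(-1) - f)/5 = 7*(2 - f)/5 = 14/5 - 7*f/5)
H(V(-4, d), F(6)) - 1*(-5) = (14/5 - (-14)*(-5)) - 1*(-5) = (14/5 - 7/5*50) + 5 = (14/5 - 70) + 5 = -336/5 + 5 = -311/5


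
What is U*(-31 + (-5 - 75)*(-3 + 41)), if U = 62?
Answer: -190402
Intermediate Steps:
U*(-31 + (-5 - 75)*(-3 + 41)) = 62*(-31 + (-5 - 75)*(-3 + 41)) = 62*(-31 - 80*38) = 62*(-31 - 3040) = 62*(-3071) = -190402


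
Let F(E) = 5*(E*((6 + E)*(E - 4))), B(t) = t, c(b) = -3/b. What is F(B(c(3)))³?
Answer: 1953125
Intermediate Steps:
F(E) = 5*E*(-4 + E)*(6 + E) (F(E) = 5*(E*((6 + E)*(-4 + E))) = 5*(E*((-4 + E)*(6 + E))) = 5*(E*(-4 + E)*(6 + E)) = 5*E*(-4 + E)*(6 + E))
F(B(c(3)))³ = (5*(-3/3)*(-24 + (-3/3)² + 2*(-3/3)))³ = (5*(-3*⅓)*(-24 + (-3*⅓)² + 2*(-3*⅓)))³ = (5*(-1)*(-24 + (-1)² + 2*(-1)))³ = (5*(-1)*(-24 + 1 - 2))³ = (5*(-1)*(-25))³ = 125³ = 1953125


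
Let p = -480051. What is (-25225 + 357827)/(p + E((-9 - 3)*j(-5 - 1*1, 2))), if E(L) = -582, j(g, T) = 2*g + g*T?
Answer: -332602/480633 ≈ -0.69201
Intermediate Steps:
j(g, T) = 2*g + T*g
(-25225 + 357827)/(p + E((-9 - 3)*j(-5 - 1*1, 2))) = (-25225 + 357827)/(-480051 - 582) = 332602/(-480633) = 332602*(-1/480633) = -332602/480633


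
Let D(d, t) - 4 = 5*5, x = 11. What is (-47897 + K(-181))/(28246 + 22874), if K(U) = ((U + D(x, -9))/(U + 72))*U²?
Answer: -26789/619120 ≈ -0.043269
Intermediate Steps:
D(d, t) = 29 (D(d, t) = 4 + 5*5 = 4 + 25 = 29)
K(U) = U²*(29 + U)/(72 + U) (K(U) = ((U + 29)/(U + 72))*U² = ((29 + U)/(72 + U))*U² = U²*(29 + U)/(72 + U))
(-47897 + K(-181))/(28246 + 22874) = (-47897 + (-181)²*(29 - 181)/(72 - 181))/(28246 + 22874) = (-47897 + 32761*(-152)/(-109))/51120 = (-47897 + 32761*(-1/109)*(-152))*(1/51120) = (-47897 + 4979672/109)*(1/51120) = -241101/109*1/51120 = -26789/619120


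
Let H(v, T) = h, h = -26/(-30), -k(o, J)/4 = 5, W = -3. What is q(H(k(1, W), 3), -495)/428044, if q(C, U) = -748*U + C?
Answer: 5553913/6420660 ≈ 0.86501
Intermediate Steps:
k(o, J) = -20 (k(o, J) = -4*5 = -20)
h = 13/15 (h = -26*(-1/30) = 13/15 ≈ 0.86667)
H(v, T) = 13/15
q(C, U) = C - 748*U
q(H(k(1, W), 3), -495)/428044 = (13/15 - 748*(-495))/428044 = (13/15 + 370260)*(1/428044) = (5553913/15)*(1/428044) = 5553913/6420660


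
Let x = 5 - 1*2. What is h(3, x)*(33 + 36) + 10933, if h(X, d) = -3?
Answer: 10726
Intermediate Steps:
x = 3 (x = 5 - 2 = 3)
h(3, x)*(33 + 36) + 10933 = -3*(33 + 36) + 10933 = -3*69 + 10933 = -207 + 10933 = 10726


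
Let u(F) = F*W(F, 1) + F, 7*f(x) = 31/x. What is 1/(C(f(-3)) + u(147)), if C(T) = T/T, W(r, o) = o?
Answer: 1/295 ≈ 0.0033898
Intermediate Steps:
f(x) = 31/(7*x) (f(x) = (31/x)/7 = 31/(7*x))
u(F) = 2*F (u(F) = F*1 + F = F + F = 2*F)
C(T) = 1
1/(C(f(-3)) + u(147)) = 1/(1 + 2*147) = 1/(1 + 294) = 1/295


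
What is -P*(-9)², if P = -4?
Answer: 324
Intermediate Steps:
-P*(-9)² = -(-4)*(-9)² = -(-4)*81 = -1*(-324) = 324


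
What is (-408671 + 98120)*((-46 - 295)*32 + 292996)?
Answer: -87601468284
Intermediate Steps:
(-408671 + 98120)*((-46 - 295)*32 + 292996) = -310551*(-341*32 + 292996) = -310551*(-10912 + 292996) = -310551*282084 = -87601468284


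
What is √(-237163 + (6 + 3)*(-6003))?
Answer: I*√291190 ≈ 539.62*I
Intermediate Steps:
√(-237163 + (6 + 3)*(-6003)) = √(-237163 + 9*(-6003)) = √(-237163 - 54027) = √(-291190) = I*√291190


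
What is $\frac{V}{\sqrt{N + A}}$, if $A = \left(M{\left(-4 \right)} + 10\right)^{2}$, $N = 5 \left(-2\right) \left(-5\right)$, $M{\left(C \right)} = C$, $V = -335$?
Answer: $- \frac{335 \sqrt{86}}{86} \approx -36.124$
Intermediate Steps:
$N = 50$ ($N = \left(-10\right) \left(-5\right) = 50$)
$A = 36$ ($A = \left(-4 + 10\right)^{2} = 6^{2} = 36$)
$\frac{V}{\sqrt{N + A}} = - \frac{335}{\sqrt{50 + 36}} = - \frac{335}{\sqrt{86}} = - 335 \frac{\sqrt{86}}{86} = - \frac{335 \sqrt{86}}{86}$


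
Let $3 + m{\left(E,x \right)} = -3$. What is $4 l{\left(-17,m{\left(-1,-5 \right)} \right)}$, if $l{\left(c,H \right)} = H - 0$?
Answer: $-24$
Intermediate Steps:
$m{\left(E,x \right)} = -6$ ($m{\left(E,x \right)} = -3 - 3 = -6$)
$l{\left(c,H \right)} = H$ ($l{\left(c,H \right)} = H + 0 = H$)
$4 l{\left(-17,m{\left(-1,-5 \right)} \right)} = 4 \left(-6\right) = -24$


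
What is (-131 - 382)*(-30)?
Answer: 15390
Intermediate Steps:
(-131 - 382)*(-30) = -513*(-30) = 15390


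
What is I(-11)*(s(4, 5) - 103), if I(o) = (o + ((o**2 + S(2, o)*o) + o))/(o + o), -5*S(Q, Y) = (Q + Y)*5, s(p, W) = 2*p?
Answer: 0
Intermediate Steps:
S(Q, Y) = -Q - Y (S(Q, Y) = -(Q + Y)*5/5 = -(5*Q + 5*Y)/5 = -Q - Y)
I(o) = (o**2 + 2*o + o*(-2 - o))/(2*o) (I(o) = (o + ((o**2 + (-1*2 - o)*o) + o))/(o + o) = (o + ((o**2 + (-2 - o)*o) + o))/((2*o)) = (o + ((o**2 + o*(-2 - o)) + o))*(1/(2*o)) = (o + (o + o**2 + o*(-2 - o)))*(1/(2*o)) = (o**2 + 2*o + o*(-2 - o))*(1/(2*o)) = (o**2 + 2*o + o*(-2 - o))/(2*o))
I(-11)*(s(4, 5) - 103) = 0*(2*4 - 103) = 0*(8 - 103) = 0*(-95) = 0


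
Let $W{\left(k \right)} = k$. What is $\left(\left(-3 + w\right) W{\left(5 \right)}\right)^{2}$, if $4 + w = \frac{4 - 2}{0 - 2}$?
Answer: $1600$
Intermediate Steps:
$w = -5$ ($w = -4 + \frac{4 - 2}{0 - 2} = -4 + \frac{2}{-2} = -4 + 2 \left(- \frac{1}{2}\right) = -4 - 1 = -5$)
$\left(\left(-3 + w\right) W{\left(5 \right)}\right)^{2} = \left(\left(-3 - 5\right) 5\right)^{2} = \left(\left(-8\right) 5\right)^{2} = \left(-40\right)^{2} = 1600$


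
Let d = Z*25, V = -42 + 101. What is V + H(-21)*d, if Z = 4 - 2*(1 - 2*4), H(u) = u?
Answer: -9391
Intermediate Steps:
Z = 18 (Z = 4 - 2*(1 - 8) = 4 - 2*(-7) = 4 + 14 = 18)
V = 59
d = 450 (d = 18*25 = 450)
V + H(-21)*d = 59 - 21*450 = 59 - 9450 = -9391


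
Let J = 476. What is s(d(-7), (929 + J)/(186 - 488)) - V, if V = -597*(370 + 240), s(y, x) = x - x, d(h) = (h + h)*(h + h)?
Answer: 364170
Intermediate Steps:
d(h) = 4*h² (d(h) = (2*h)*(2*h) = 4*h²)
s(y, x) = 0
V = -364170 (V = -597*610 = -364170)
s(d(-7), (929 + J)/(186 - 488)) - V = 0 - 1*(-364170) = 0 + 364170 = 364170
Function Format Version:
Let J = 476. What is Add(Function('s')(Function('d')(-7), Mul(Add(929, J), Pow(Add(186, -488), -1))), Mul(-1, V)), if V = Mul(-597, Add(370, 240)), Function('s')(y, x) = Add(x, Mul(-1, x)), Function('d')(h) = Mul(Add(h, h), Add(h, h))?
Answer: 364170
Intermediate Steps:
Function('d')(h) = Mul(4, Pow(h, 2)) (Function('d')(h) = Mul(Mul(2, h), Mul(2, h)) = Mul(4, Pow(h, 2)))
Function('s')(y, x) = 0
V = -364170 (V = Mul(-597, 610) = -364170)
Add(Function('s')(Function('d')(-7), Mul(Add(929, J), Pow(Add(186, -488), -1))), Mul(-1, V)) = Add(0, Mul(-1, -364170)) = Add(0, 364170) = 364170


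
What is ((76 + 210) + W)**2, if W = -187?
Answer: 9801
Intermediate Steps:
((76 + 210) + W)**2 = ((76 + 210) - 187)**2 = (286 - 187)**2 = 99**2 = 9801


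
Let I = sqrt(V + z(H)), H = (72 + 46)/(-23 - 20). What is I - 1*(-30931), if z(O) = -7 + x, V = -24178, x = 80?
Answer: 30931 + I*sqrt(24105) ≈ 30931.0 + 155.26*I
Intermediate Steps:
H = -118/43 (H = 118/(-43) = 118*(-1/43) = -118/43 ≈ -2.7442)
z(O) = 73 (z(O) = -7 + 80 = 73)
I = I*sqrt(24105) (I = sqrt(-24178 + 73) = sqrt(-24105) = I*sqrt(24105) ≈ 155.26*I)
I - 1*(-30931) = I*sqrt(24105) - 1*(-30931) = I*sqrt(24105) + 30931 = 30931 + I*sqrt(24105)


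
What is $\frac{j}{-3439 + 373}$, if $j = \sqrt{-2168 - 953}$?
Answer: $- \frac{i \sqrt{3121}}{3066} \approx - 0.018221 i$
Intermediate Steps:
$j = i \sqrt{3121}$ ($j = \sqrt{-3121} = i \sqrt{3121} \approx 55.866 i$)
$\frac{j}{-3439 + 373} = \frac{i \sqrt{3121}}{-3439 + 373} = \frac{i \sqrt{3121}}{-3066} = i \sqrt{3121} \left(- \frac{1}{3066}\right) = - \frac{i \sqrt{3121}}{3066}$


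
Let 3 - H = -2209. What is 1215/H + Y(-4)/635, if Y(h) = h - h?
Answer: 1215/2212 ≈ 0.54928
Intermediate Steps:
Y(h) = 0
H = 2212 (H = 3 - 1*(-2209) = 3 + 2209 = 2212)
1215/H + Y(-4)/635 = 1215/2212 + 0/635 = 1215*(1/2212) + 0*(1/635) = 1215/2212 + 0 = 1215/2212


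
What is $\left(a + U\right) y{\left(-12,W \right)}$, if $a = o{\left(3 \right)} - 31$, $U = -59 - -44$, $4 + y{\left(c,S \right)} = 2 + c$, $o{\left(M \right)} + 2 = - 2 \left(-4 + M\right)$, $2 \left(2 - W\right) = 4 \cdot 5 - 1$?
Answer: $644$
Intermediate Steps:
$W = - \frac{15}{2}$ ($W = 2 - \frac{4 \cdot 5 - 1}{2} = 2 - \frac{20 - 1}{2} = 2 - \frac{19}{2} = - \frac{15}{2} \approx -7.5$)
$o{\left(M \right)} = 6 - 2 M$ ($o{\left(M \right)} = -2 - 2 \left(-4 + M\right) = -2 - \left(-8 + 2 M\right) = 6 - 2 M$)
$y{\left(c,S \right)} = -2 + c$ ($y{\left(c,S \right)} = -4 + \left(2 + c\right) = -2 + c$)
$U = -15$ ($U = -59 + 44 = -15$)
$a = -31$ ($a = \left(6 - 6\right) - 31 = 0 - 31 = -31$)
$\left(a + U\right) y{\left(-12,W \right)} = \left(-31 - 15\right) \left(-2 - 12\right) = \left(-46\right) \left(-14\right) = 644$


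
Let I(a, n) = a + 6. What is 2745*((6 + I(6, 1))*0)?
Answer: 0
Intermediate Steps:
I(a, n) = 6 + a
2745*((6 + I(6, 1))*0) = 2745*((6 + (6 + 6))*0) = 2745*((6 + 12)*0) = 2745*(18*0) = 2745*0 = 0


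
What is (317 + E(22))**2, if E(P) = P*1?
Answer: 114921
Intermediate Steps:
E(P) = P
(317 + E(22))**2 = (317 + 22)**2 = 339**2 = 114921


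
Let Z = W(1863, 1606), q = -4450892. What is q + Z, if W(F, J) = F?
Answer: -4449029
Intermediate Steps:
Z = 1863
q + Z = -4450892 + 1863 = -4449029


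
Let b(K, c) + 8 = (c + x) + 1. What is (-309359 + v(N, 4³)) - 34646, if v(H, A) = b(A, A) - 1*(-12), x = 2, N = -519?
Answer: -343934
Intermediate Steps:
b(K, c) = -5 + c (b(K, c) = -8 + ((c + 2) + 1) = -8 + ((2 + c) + 1) = -8 + (3 + c) = -5 + c)
v(H, A) = 7 + A (v(H, A) = (-5 + A) - 1*(-12) = (-5 + A) + 12 = 7 + A)
(-309359 + v(N, 4³)) - 34646 = (-309359 + (7 + 4³)) - 34646 = (-309359 + (7 + 64)) - 34646 = (-309359 + 71) - 34646 = -309288 - 34646 = -343934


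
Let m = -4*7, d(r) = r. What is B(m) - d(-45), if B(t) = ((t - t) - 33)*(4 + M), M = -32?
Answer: 969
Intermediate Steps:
m = -28
B(t) = 924 (B(t) = ((t - t) - 33)*(4 - 32) = (0 - 33)*(-28) = -33*(-28) = 924)
B(m) - d(-45) = 924 - 1*(-45) = 924 + 45 = 969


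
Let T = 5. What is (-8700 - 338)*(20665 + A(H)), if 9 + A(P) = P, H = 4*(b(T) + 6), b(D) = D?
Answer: -187086600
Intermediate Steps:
H = 44 (H = 4*(5 + 6) = 4*11 = 44)
A(P) = -9 + P
(-8700 - 338)*(20665 + A(H)) = (-8700 - 338)*(20665 + (-9 + 44)) = -9038*(20665 + 35) = -9038*20700 = -187086600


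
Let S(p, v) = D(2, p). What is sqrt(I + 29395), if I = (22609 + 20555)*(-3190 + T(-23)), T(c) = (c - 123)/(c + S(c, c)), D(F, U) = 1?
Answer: I*sqrt(137377313) ≈ 11721.0*I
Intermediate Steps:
S(p, v) = 1
T(c) = (-123 + c)/(1 + c) (T(c) = (c - 123)/(c + 1) = (-123 + c)/(1 + c))
I = -137406708 (I = (22609 + 20555)*(-3190 + (-123 - 23)/(1 - 23)) = 43164*(-3190 - 146/(-22)) = 43164*(-3190 - 1/22*(-146)) = 43164*(-3190 + 73/11) = 43164*(-35017/11) = -137406708)
sqrt(I + 29395) = sqrt(-137406708 + 29395) = sqrt(-137377313) = I*sqrt(137377313)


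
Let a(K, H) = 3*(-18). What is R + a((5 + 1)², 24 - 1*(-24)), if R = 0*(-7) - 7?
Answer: -61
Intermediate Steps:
a(K, H) = -54
R = -7 (R = 0 - 7 = -7)
R + a((5 + 1)², 24 - 1*(-24)) = -7 - 54 = -61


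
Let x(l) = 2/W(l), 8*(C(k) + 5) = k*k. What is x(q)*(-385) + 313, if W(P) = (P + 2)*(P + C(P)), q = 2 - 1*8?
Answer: 3684/13 ≈ 283.38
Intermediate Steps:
q = -6 (q = 2 - 8 = -6)
C(k) = -5 + k²/8 (C(k) = -5 + (k*k)/8 = -5 + k²/8)
W(P) = (2 + P)*(-5 + P + P²/8) (W(P) = (P + 2)*(P + (-5 + P²/8)) = (2 + P)*(-5 + P + P²/8))
x(l) = 2/(-10 - 3*l + l³/8 + 5*l²/4)
x(q)*(-385) + 313 = (16/(-80 + (-6)³ - 24*(-6) + 10*(-6)²))*(-385) + 313 = (16/(-80 - 216 + 144 + 10*36))*(-385) + 313 = (16/(-80 - 216 + 144 + 360))*(-385) + 313 = (16/208)*(-385) + 313 = (16*(1/208))*(-385) + 313 = (1/13)*(-385) + 313 = -385/13 + 313 = 3684/13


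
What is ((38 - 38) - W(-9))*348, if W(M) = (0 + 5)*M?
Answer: 15660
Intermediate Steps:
W(M) = 5*M
((38 - 38) - W(-9))*348 = ((38 - 38) - 5*(-9))*348 = (0 - 1*(-45))*348 = (0 + 45)*348 = 45*348 = 15660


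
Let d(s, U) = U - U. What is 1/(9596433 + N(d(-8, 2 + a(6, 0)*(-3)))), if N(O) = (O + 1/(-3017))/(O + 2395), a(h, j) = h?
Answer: 7225715/69341089874594 ≈ 1.0421e-7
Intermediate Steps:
d(s, U) = 0
N(O) = (-1/3017 + O)/(2395 + O) (N(O) = (O - 1/3017)/(2395 + O) = (-1/3017 + O)/(2395 + O))
1/(9596433 + N(d(-8, 2 + a(6, 0)*(-3)))) = 1/(9596433 + (-1/3017 + 0)/(2395 + 0)) = 1/(9596433 - 1/3017/2395) = 1/(9596433 + (1/2395)*(-1/3017)) = 1/(9596433 - 1/7225715) = 1/(69341089874594/7225715) = 7225715/69341089874594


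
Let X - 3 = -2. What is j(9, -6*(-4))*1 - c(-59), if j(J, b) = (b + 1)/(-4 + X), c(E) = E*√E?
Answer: -25/3 + 59*I*√59 ≈ -8.3333 + 453.19*I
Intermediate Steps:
X = 1 (X = 3 - 2 = 1)
c(E) = E^(3/2)
j(J, b) = -⅓ - b/3 (j(J, b) = (b + 1)/(-4 + 1) = (1 + b)/(-3) = (1 + b)*(-⅓) = -⅓ - b/3)
j(9, -6*(-4))*1 - c(-59) = (-⅓ - (-2)*(-4))*1 - (-59)^(3/2) = (-⅓ - ⅓*24)*1 - (-59)*I*√59 = (-⅓ - 8)*1 + 59*I*√59 = -25/3*1 + 59*I*√59 = -25/3 + 59*I*√59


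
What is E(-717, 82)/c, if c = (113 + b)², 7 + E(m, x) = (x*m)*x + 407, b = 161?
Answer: -1205177/18769 ≈ -64.211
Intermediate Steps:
E(m, x) = 400 + m*x² (E(m, x) = -7 + ((x*m)*x + 407) = -7 + ((m*x)*x + 407) = -7 + (m*x² + 407) = -7 + (407 + m*x²) = 400 + m*x²)
c = 75076 (c = (113 + 161)² = 274² = 75076)
E(-717, 82)/c = (400 - 717*82²)/75076 = (400 - 717*6724)*(1/75076) = (400 - 4821108)*(1/75076) = -4820708*1/75076 = -1205177/18769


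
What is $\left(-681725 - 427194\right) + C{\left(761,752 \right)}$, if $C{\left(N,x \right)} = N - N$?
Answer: $-1108919$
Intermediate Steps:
$C{\left(N,x \right)} = 0$
$\left(-681725 - 427194\right) + C{\left(761,752 \right)} = \left(-681725 - 427194\right) + 0 = -1108919 + 0 = -1108919$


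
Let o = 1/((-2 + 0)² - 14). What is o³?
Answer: -1/1000 ≈ -0.0010000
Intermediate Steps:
o = -⅒ (o = 1/((-2)² - 14) = 1/(4 - 14) = 1/(-10) = -⅒ ≈ -0.10000)
o³ = (-⅒)³ = -1/1000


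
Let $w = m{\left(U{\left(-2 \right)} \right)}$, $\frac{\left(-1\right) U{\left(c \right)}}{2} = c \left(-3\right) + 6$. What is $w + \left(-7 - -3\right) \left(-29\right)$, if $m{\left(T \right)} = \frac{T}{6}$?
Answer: $112$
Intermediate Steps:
$U{\left(c \right)} = -12 + 6 c$ ($U{\left(c \right)} = - 2 \left(c \left(-3\right) + 6\right) = - 2 \left(- 3 c + 6\right) = - 2 \left(6 - 3 c\right) = -12 + 6 c$)
$m{\left(T \right)} = \frac{T}{6}$ ($m{\left(T \right)} = T \frac{1}{6} = \frac{T}{6}$)
$w = -4$ ($w = \frac{-12 + 6 \left(-2\right)}{6} = \frac{-12 - 12}{6} = \frac{1}{6} \left(-24\right) = -4$)
$w + \left(-7 - -3\right) \left(-29\right) = -4 + \left(-7 - -3\right) \left(-29\right) = -4 + \left(-7 + 3\right) \left(-29\right) = -4 - -116 = -4 + 116 = 112$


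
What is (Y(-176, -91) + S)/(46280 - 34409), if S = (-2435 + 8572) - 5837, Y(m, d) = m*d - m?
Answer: 16492/11871 ≈ 1.3893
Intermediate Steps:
Y(m, d) = -m + d*m (Y(m, d) = d*m - m = -m + d*m)
S = 300 (S = 6137 - 5837 = 300)
(Y(-176, -91) + S)/(46280 - 34409) = (-176*(-1 - 91) + 300)/(46280 - 34409) = (-176*(-92) + 300)/11871 = (16192 + 300)*(1/11871) = 16492*(1/11871) = 16492/11871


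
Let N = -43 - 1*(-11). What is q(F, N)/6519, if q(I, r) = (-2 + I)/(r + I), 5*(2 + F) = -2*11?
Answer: 7/208608 ≈ 3.3556e-5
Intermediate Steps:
F = -32/5 (F = -2 + (-2*11)/5 = -2 + (1/5)*(-22) = -2 - 22/5 = -32/5 ≈ -6.4000)
N = -32 (N = -43 + 11 = -32)
q(I, r) = (-2 + I)/(I + r)
q(F, N)/6519 = ((-2 - 32/5)/(-32/5 - 32))/6519 = (-42/5/(-192/5))*(1/6519) = -5/192*(-42/5)*(1/6519) = (7/32)*(1/6519) = 7/208608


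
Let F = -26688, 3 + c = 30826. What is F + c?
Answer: 4135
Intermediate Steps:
c = 30823 (c = -3 + 30826 = 30823)
F + c = -26688 + 30823 = 4135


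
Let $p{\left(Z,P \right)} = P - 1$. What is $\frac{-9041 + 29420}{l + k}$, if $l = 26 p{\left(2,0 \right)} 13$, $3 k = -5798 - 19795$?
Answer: $- \frac{20379}{8869} \approx -2.2978$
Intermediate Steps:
$k = -8531$ ($k = \frac{-5798 - 19795}{3} = \frac{1}{3} \left(-25593\right) = -8531$)
$p{\left(Z,P \right)} = -1 + P$ ($p{\left(Z,P \right)} = P - 1 = -1 + P$)
$l = -338$ ($l = 26 \left(-1 + 0\right) 13 = 26 \left(-1\right) 13 = \left(-26\right) 13 = -338$)
$\frac{-9041 + 29420}{l + k} = \frac{-9041 + 29420}{-338 - 8531} = \frac{20379}{-8869} = 20379 \left(- \frac{1}{8869}\right) = - \frac{20379}{8869}$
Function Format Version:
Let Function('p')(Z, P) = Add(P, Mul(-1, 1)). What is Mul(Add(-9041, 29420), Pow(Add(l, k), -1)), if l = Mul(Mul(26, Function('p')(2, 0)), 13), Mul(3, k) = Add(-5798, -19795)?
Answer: Rational(-20379, 8869) ≈ -2.2978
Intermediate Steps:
k = -8531 (k = Mul(Rational(1, 3), Add(-5798, -19795)) = Mul(Rational(1, 3), -25593) = -8531)
Function('p')(Z, P) = Add(-1, P) (Function('p')(Z, P) = Add(P, -1) = Add(-1, P))
l = -338 (l = Mul(Mul(26, Add(-1, 0)), 13) = Mul(Mul(26, -1), 13) = Mul(-26, 13) = -338)
Mul(Add(-9041, 29420), Pow(Add(l, k), -1)) = Mul(Add(-9041, 29420), Pow(Add(-338, -8531), -1)) = Mul(20379, Pow(-8869, -1)) = Mul(20379, Rational(-1, 8869)) = Rational(-20379, 8869)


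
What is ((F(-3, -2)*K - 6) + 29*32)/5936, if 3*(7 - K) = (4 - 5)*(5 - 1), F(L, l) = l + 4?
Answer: 176/1113 ≈ 0.15813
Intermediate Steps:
F(L, l) = 4 + l
K = 25/3 (K = 7 - (4 - 5)*(5 - 1)/3 = 7 - (-1)*4/3 = 7 - 1/3*(-4) = 7 + 4/3 = 25/3 ≈ 8.3333)
((F(-3, -2)*K - 6) + 29*32)/5936 = (((4 - 2)*(25/3) - 6) + 29*32)/5936 = ((2*(25/3) - 6) + 928)*(1/5936) = ((50/3 - 6) + 928)*(1/5936) = (32/3 + 928)*(1/5936) = (2816/3)*(1/5936) = 176/1113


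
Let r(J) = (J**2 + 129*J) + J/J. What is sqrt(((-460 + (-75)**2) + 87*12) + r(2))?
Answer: 2*sqrt(1618) ≈ 80.449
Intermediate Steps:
r(J) = 1 + J**2 + 129*J (r(J) = (J**2 + 129*J) + 1 = 1 + J**2 + 129*J)
sqrt(((-460 + (-75)**2) + 87*12) + r(2)) = sqrt(((-460 + (-75)**2) + 87*12) + (1 + 2**2 + 129*2)) = sqrt(((-460 + 5625) + 1044) + (1 + 4 + 258)) = sqrt((5165 + 1044) + 263) = sqrt(6209 + 263) = sqrt(6472) = 2*sqrt(1618)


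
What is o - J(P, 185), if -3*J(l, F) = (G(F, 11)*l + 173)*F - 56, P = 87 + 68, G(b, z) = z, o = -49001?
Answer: 200371/3 ≈ 66790.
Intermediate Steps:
P = 155
J(l, F) = 56/3 - F*(173 + 11*l)/3 (J(l, F) = -((11*l + 173)*F - 56)/3 = -((173 + 11*l)*F - 56)/3 = -(F*(173 + 11*l) - 56)/3 = -(-56 + F*(173 + 11*l))/3 = 56/3 - F*(173 + 11*l)/3)
o - J(P, 185) = -49001 - (56/3 - 173/3*185 - 11/3*185*155) = -49001 - (56/3 - 32005/3 - 315425/3) = -49001 - 1*(-347374/3) = -49001 + 347374/3 = 200371/3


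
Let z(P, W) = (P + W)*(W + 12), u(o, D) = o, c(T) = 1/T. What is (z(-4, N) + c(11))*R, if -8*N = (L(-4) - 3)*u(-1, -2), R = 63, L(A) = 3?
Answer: -33201/11 ≈ -3018.3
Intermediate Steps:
N = 0 (N = -(3 - 3)*(-1)/8 = -0*(-1) = -⅛*0 = 0)
z(P, W) = (12 + W)*(P + W) (z(P, W) = (P + W)*(12 + W) = (12 + W)*(P + W))
(z(-4, N) + c(11))*R = ((0² + 12*(-4) + 12*0 - 4*0) + 1/11)*63 = ((0 - 48 + 0 + 0) + 1/11)*63 = (-48 + 1/11)*63 = -527/11*63 = -33201/11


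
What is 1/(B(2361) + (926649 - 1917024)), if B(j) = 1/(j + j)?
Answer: -4722/4676550749 ≈ -1.0097e-6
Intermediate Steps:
B(j) = 1/(2*j)
1/(B(2361) + (926649 - 1917024)) = 1/((½)/2361 + (926649 - 1917024)) = 1/((½)*(1/2361) - 990375) = 1/(1/4722 - 990375) = 1/(-4676550749/4722) = -4722/4676550749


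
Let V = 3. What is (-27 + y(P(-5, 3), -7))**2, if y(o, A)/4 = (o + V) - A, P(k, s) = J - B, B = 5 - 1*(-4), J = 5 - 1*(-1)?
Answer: 1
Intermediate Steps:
J = 6 (J = 5 + 1 = 6)
B = 9 (B = 5 + 4 = 9)
P(k, s) = -3 (P(k, s) = 6 - 1*9 = 6 - 9 = -3)
y(o, A) = 12 - 4*A + 4*o (y(o, A) = 4*((o + 3) - A) = 4*((3 + o) - A) = 4*(3 + o - A) = 12 - 4*A + 4*o)
(-27 + y(P(-5, 3), -7))**2 = (-27 + (12 - 4*(-7) + 4*(-3)))**2 = (-27 + (12 + 28 - 12))**2 = (-27 + 28)**2 = 1**2 = 1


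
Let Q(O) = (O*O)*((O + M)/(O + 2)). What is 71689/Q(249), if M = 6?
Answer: 1058467/930015 ≈ 1.1381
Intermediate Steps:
Q(O) = O²*(6 + O)/(2 + O) (Q(O) = (O*O)*((O + 6)/(O + 2)) = O²*((6 + O)/(2 + O)) = O²*(6 + O)/(2 + O))
71689/Q(249) = 71689/((249²*(6 + 249)/(2 + 249))) = 71689/((62001*255/251)) = 71689/((62001*(1/251)*255)) = 71689/(15810255/251) = 71689*(251/15810255) = 1058467/930015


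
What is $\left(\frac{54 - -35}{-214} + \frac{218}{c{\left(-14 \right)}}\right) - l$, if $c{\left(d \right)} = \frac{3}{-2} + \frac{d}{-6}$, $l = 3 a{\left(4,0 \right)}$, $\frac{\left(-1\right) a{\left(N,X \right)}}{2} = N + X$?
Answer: $\frac{305147}{1070} \approx 285.18$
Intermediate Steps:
$a{\left(N,X \right)} = - 2 N - 2 X$ ($a{\left(N,X \right)} = - 2 \left(N + X\right) = - 2 N - 2 X$)
$l = -24$ ($l = 3 \left(\left(-2\right) 4 - 0\right) = 3 \left(-8 + 0\right) = 3 \left(-8\right) = -24$)
$c{\left(d \right)} = - \frac{3}{2} - \frac{d}{6}$ ($c{\left(d \right)} = 3 \left(- \frac{1}{2}\right) + d \left(- \frac{1}{6}\right) = - \frac{3}{2} - \frac{d}{6}$)
$\left(\frac{54 - -35}{-214} + \frac{218}{c{\left(-14 \right)}}\right) - l = \left(\frac{54 - -35}{-214} + \frac{218}{- \frac{3}{2} - - \frac{7}{3}}\right) - -24 = \left(\left(54 + 35\right) \left(- \frac{1}{214}\right) + \frac{218}{- \frac{3}{2} + \frac{7}{3}}\right) + 24 = \left(89 \left(- \frac{1}{214}\right) + \frac{218}{\frac{5}{6}}\right) + 24 = \left(- \frac{89}{214} + 218 \cdot \frac{6}{5}\right) + 24 = \left(- \frac{89}{214} + \frac{1308}{5}\right) + 24 = \frac{279467}{1070} + 24 = \frac{305147}{1070}$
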